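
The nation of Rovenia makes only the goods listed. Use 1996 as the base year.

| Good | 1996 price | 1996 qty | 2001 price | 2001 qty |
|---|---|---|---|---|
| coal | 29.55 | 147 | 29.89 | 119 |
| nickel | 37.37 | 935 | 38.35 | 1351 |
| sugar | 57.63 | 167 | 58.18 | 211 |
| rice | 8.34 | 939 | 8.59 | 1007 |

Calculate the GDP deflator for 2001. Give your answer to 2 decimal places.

102.32

Nominal GDP 2001 = 29.89·119 + 38.35·1351 + 58.18·211 + 8.59·1007 = 76293.87.
Real GDP 2001 (at 1996 prices) = 29.55·119 + 37.37·1351 + 57.63·211 + 8.34·1007 = 74561.63.
Deflator = Nominal/Real × 100 = 76293.87/74561.63 × 100 = 102.323.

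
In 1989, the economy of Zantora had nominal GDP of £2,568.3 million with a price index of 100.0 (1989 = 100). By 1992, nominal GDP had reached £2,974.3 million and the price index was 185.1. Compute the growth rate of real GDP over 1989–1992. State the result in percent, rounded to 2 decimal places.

Deflate each year: 1989 → 2568.3/1.000 = 2568.30; 1992 → 2974.3/1.851 = 1606.86.
So real GDP changed by 1606.86/2568.30 − 1 = -0.3743, i.e. -37.43%.

-37.43%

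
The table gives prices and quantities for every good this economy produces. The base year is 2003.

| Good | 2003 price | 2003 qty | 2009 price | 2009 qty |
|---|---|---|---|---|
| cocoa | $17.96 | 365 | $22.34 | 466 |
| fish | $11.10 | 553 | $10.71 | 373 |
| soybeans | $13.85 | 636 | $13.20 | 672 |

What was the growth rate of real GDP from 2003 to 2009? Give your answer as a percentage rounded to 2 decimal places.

Real GDP 2003 = Nominal GDP 2003 = 17.96·365 + 11.10·553 + 13.85·636 = 21502.30.
Real GDP 2009 (at 2003 prices) = 17.96·466 + 11.10·373 + 13.85·672 = 21816.86.
Real growth = 21816.86/21502.30 − 1 = 0.0146.

1.46%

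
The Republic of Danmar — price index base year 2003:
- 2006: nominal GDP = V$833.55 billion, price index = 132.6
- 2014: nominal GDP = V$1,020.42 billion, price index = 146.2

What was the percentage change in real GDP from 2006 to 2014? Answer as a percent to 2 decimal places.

11.03%

Real GDP 2006 = 833.55 / 1.326 = 628.62.
Real GDP 2014 = 1020.42 / 1.462 = 697.96.
Real growth = 697.96 / 628.62 − 1 = 0.1103.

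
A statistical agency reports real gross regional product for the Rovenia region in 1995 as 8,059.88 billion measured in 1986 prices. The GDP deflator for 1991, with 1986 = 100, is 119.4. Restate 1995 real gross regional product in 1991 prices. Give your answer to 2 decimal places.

Real gross regional product in 1991 prices = Real gross regional product in 1986 prices × (P_1991/P_1986) = 8059.88 × 1.194 = 9623.50.

9,623.50 billion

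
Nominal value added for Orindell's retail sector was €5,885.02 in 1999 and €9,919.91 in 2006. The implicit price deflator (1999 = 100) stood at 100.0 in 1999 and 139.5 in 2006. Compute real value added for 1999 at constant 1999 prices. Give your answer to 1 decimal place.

Real value added = Nominal / (implicit price deflator/100) = 5885.02 / 1.000 = 5885.02.

€5,885.0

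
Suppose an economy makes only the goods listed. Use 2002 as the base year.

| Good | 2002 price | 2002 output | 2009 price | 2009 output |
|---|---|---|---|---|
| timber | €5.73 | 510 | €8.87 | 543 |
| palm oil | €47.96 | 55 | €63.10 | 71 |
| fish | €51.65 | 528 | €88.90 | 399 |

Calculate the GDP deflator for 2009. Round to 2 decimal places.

165.04

Nominal GDP 2009 = 8.87·543 + 63.10·71 + 88.90·399 = 44767.61.
Real GDP 2009 (at 2002 prices) = 5.73·543 + 47.96·71 + 51.65·399 = 27124.90.
Deflator = Nominal/Real × 100 = 44767.61/27124.90 × 100 = 165.042.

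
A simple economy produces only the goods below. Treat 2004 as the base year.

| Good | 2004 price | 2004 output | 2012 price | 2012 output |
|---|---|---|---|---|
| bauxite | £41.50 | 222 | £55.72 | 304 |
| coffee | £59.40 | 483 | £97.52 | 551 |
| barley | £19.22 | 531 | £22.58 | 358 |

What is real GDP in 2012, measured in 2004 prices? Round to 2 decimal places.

Real GDP 2012 = Σ (p_2004 × q_2012) = 41.50·304 + 59.40·551 + 19.22·358 = 52226.16.

£52226.16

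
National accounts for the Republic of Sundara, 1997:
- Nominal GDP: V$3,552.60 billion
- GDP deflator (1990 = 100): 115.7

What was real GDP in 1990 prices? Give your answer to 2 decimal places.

V$3,070.53 billion

Real GDP = Nominal / (GDP deflator/100) = 3552.60 / 1.157 = 3070.53.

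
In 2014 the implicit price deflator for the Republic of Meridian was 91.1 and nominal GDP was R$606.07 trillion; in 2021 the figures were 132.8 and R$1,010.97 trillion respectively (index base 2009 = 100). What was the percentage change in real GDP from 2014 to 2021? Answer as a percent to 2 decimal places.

14.43%

Real GDP 2014 = 606.07 / 0.911 = 665.28.
Real GDP 2021 = 1010.97 / 1.328 = 761.27.
Real growth = 761.27 / 665.28 − 1 = 0.1443.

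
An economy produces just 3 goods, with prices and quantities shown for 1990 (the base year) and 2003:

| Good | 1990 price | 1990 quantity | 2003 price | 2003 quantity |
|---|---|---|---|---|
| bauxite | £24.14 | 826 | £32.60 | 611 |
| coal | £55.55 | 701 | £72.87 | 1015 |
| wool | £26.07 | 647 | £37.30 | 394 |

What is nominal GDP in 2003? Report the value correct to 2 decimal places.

Nominal GDP 2003 = Σ (p_2003 × q_2003) = 32.60·611 + 72.87·1015 + 37.30·394 = 108577.85.

£108577.85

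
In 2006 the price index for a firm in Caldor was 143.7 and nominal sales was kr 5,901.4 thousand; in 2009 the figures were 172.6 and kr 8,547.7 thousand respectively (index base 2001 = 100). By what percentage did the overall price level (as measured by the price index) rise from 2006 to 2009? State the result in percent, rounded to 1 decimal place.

20.1%

Price-level change = 172.6 / 143.7 − 1 = 0.2011.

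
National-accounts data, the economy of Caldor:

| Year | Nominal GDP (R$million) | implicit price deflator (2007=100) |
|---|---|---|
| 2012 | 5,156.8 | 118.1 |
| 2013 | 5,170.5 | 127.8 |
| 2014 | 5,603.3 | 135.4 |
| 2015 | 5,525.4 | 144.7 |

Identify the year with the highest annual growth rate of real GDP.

2014

2013: real = 5170.5/1.278 = 4045.77; growth vs 2012 (4366.47) = -7.34%.
2014: real = 5603.3/1.354 = 4138.33; growth vs 2013 (4045.77) = 2.29%.
2015: real = 5525.4/1.447 = 3818.52; growth vs 2014 (4138.33) = -7.73%.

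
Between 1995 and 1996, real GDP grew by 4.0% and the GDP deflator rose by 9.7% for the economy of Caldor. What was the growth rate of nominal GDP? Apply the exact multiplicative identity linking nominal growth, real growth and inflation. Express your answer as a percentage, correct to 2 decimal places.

14.09%

(1 + g_nom) = (1 + g_real)(1 + π) = 1.0400 × 1.0970 = 1.14088.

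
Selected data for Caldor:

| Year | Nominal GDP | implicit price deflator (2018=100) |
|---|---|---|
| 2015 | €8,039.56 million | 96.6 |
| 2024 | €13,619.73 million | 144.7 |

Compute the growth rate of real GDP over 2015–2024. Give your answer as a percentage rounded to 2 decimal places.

Deflate each year: 2015 → 8039.56/0.966 = 8322.53; 2024 → 13619.73/1.447 = 9412.39.
So real GDP changed by 9412.39/8322.53 − 1 = 0.1310, i.e. 13.10%.

13.10%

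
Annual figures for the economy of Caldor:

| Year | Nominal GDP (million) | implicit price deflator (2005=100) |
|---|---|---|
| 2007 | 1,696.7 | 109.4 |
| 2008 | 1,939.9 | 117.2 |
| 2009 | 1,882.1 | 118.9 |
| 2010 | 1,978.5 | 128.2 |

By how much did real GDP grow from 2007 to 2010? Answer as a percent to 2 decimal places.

-0.49%

Real GDP 2007 = 1696.7/1.094 = 1550.91.
Real GDP 2010 = 1978.5/1.282 = 1543.29.
Change = 1543.29/1550.91 − 1 = -0.0049.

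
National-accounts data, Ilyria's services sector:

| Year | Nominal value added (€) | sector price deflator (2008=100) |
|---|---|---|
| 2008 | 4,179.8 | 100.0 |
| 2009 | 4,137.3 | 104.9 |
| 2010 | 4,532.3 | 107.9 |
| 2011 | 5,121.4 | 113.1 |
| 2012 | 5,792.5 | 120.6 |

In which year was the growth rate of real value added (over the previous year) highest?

2011

2009: real = 4137.3/1.049 = 3944.04; growth vs 2008 (4179.80) = -5.64%.
2010: real = 4532.3/1.079 = 4200.46; growth vs 2009 (3944.04) = 6.50%.
2011: real = 5121.4/1.131 = 4528.21; growth vs 2010 (4200.46) = 7.80%.
2012: real = 5792.5/1.206 = 4803.07; growth vs 2011 (4528.21) = 6.07%.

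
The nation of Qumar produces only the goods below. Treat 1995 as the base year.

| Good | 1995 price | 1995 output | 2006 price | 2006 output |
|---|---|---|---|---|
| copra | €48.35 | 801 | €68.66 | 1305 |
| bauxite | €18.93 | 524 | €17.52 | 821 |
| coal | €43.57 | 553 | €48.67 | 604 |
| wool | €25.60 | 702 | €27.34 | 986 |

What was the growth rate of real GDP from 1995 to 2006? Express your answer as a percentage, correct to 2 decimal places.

43.53%

Real GDP 1995 = Nominal GDP 1995 = 48.35·801 + 18.93·524 + 43.57·553 + 25.60·702 = 90713.08.
Real GDP 2006 (at 1995 prices) = 48.35·1305 + 18.93·821 + 43.57·604 + 25.60·986 = 130196.16.
Real growth = 130196.16/90713.08 − 1 = 0.4353.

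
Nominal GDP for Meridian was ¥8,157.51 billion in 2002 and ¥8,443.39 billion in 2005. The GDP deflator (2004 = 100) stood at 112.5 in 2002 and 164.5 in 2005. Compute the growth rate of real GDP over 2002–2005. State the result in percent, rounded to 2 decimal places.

-29.21%

Real GDP 2002 = 8157.51 / 1.125 = 7251.12.
Real GDP 2005 = 8443.39 / 1.645 = 5132.76.
Real growth = 5132.76 / 7251.12 − 1 = -0.2921.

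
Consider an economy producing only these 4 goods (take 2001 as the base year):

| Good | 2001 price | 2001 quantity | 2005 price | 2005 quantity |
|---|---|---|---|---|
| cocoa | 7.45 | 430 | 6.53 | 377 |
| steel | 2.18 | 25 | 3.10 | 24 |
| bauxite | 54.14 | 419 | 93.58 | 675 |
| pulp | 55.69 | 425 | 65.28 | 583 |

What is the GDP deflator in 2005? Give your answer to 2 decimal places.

144.37

Nominal GDP 2005 = 6.53·377 + 3.10·24 + 93.58·675 + 65.28·583 = 103760.95.
Real GDP 2005 (at 2001 prices) = 7.45·377 + 2.18·24 + 54.14·675 + 55.69·583 = 71872.74.
Deflator = Nominal/Real × 100 = 103760.95/71872.74 × 100 = 144.368.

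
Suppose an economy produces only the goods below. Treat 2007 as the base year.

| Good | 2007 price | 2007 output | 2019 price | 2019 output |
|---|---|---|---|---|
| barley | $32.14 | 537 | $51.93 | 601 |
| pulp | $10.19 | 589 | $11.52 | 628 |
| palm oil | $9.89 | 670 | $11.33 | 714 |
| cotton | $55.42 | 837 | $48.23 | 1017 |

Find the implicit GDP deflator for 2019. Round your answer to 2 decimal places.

107.23

Nominal GDP 2019 = 51.93·601 + 11.52·628 + 11.33·714 + 48.23·1017 = 95584.02.
Real GDP 2019 (at 2007 prices) = 32.14·601 + 10.19·628 + 9.89·714 + 55.42·1017 = 89139.06.
Deflator = Nominal/Real × 100 = 95584.02/89139.06 × 100 = 107.230.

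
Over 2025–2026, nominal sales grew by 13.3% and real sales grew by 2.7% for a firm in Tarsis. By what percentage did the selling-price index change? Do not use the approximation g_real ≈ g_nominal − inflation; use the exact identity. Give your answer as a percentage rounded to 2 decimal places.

10.32%

(1 + g_nom) = (1 + g_real)(1 + π), so π = 1.1330 / 1.0270 − 1 = 0.10321.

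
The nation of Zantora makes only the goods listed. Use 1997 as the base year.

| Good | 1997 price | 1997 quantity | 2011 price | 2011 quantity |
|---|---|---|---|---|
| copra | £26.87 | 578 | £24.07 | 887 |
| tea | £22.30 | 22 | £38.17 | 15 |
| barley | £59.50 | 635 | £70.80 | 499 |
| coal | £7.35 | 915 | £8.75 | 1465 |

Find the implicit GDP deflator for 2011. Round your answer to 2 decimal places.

Nominal GDP 2011 = 24.07·887 + 38.17·15 + 70.80·499 + 8.75·1465 = 70070.59.
Real GDP 2011 (at 1997 prices) = 26.87·887 + 22.30·15 + 59.50·499 + 7.35·1465 = 64626.44.
Deflator = Nominal/Real × 100 = 70070.59/64626.44 × 100 = 108.424.

108.42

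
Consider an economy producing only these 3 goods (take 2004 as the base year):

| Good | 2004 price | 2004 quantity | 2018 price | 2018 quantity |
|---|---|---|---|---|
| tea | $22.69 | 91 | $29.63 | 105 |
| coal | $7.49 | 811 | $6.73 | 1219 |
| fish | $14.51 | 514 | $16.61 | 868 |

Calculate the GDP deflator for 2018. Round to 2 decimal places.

Nominal GDP 2018 = 29.63·105 + 6.73·1219 + 16.61·868 = 25732.50.
Real GDP 2018 (at 2004 prices) = 22.69·105 + 7.49·1219 + 14.51·868 = 24107.44.
Deflator = Nominal/Real × 100 = 25732.50/24107.44 × 100 = 106.741.

106.74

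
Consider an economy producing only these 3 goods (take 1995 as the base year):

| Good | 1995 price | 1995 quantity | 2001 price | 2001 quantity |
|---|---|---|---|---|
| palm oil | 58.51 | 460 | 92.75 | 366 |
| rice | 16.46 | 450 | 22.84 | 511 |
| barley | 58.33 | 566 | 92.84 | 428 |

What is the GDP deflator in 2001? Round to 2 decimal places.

155.78

Nominal GDP 2001 = 92.75·366 + 22.84·511 + 92.84·428 = 85353.26.
Real GDP 2001 (at 1995 prices) = 58.51·366 + 16.46·511 + 58.33·428 = 54790.96.
Deflator = Nominal/Real × 100 = 85353.26/54790.96 × 100 = 155.780.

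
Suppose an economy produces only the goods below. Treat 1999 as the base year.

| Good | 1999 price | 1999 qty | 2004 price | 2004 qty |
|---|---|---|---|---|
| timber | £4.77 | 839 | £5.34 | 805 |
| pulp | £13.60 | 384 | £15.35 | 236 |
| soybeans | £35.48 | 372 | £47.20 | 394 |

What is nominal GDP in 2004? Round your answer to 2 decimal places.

£26518.10

Nominal GDP 2004 = Σ (p_2004 × q_2004) = 5.34·805 + 15.35·236 + 47.20·394 = 26518.10.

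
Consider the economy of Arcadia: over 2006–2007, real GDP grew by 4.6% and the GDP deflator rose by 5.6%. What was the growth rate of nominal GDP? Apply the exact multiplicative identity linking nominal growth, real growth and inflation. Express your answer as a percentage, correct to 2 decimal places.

10.46%

(1 + g_nom) = (1 + g_real)(1 + π) = 1.0460 × 1.0560 = 1.10458.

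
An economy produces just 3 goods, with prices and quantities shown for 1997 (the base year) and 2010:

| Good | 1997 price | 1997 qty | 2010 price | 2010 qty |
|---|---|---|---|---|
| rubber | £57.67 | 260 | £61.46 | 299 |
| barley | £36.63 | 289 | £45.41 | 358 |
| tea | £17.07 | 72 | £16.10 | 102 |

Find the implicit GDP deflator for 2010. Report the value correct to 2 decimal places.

113.01

Nominal GDP 2010 = 61.46·299 + 45.41·358 + 16.10·102 = 36275.52.
Real GDP 2010 (at 1997 prices) = 57.67·299 + 36.63·358 + 17.07·102 = 32098.01.
Deflator = Nominal/Real × 100 = 36275.52/32098.01 × 100 = 113.015.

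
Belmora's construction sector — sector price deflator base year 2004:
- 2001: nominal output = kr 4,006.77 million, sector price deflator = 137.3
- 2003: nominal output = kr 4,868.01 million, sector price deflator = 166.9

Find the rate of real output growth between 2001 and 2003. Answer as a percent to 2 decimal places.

-0.05%

Deflate each year: 2001 → 4006.77/1.373 = 2918.26; 2003 → 4868.01/1.669 = 2916.72.
So real output changed by 2916.72/2918.26 − 1 = -0.0005, i.e. -0.05%.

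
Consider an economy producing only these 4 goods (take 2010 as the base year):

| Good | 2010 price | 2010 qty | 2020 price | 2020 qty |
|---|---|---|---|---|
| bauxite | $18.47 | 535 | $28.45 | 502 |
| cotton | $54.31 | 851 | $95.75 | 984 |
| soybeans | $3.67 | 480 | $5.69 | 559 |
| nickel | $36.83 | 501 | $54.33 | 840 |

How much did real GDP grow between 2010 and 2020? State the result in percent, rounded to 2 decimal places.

Real GDP 2010 = Nominal GDP 2010 = 18.47·535 + 54.31·851 + 3.67·480 + 36.83·501 = 76312.69.
Real GDP 2020 (at 2010 prices) = 18.47·502 + 54.31·984 + 3.67·559 + 36.83·840 = 95701.71.
Real growth = 95701.71/76312.69 − 1 = 0.2541.

25.41%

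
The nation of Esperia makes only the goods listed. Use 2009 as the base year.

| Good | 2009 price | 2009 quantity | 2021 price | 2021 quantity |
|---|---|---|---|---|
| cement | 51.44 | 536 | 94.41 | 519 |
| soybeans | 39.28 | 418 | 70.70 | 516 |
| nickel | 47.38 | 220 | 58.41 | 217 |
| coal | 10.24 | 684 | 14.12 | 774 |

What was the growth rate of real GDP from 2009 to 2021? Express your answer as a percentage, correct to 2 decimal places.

Real GDP 2009 = Nominal GDP 2009 = 51.44·536 + 39.28·418 + 47.38·220 + 10.24·684 = 61418.64.
Real GDP 2021 (at 2009 prices) = 51.44·519 + 39.28·516 + 47.38·217 + 10.24·774 = 65173.06.
Real growth = 65173.06/61418.64 − 1 = 0.0611.

6.11%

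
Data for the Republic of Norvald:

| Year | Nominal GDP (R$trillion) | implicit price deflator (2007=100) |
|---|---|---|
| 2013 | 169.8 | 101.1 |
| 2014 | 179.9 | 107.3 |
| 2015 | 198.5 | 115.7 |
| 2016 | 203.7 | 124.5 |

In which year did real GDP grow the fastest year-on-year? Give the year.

2014: real = 179.9/1.073 = 167.66; growth vs 2013 (167.95) = -0.17%.
2015: real = 198.5/1.157 = 171.56; growth vs 2014 (167.66) = 2.33%.
2016: real = 203.7/1.245 = 163.61; growth vs 2015 (171.56) = -4.63%.

2015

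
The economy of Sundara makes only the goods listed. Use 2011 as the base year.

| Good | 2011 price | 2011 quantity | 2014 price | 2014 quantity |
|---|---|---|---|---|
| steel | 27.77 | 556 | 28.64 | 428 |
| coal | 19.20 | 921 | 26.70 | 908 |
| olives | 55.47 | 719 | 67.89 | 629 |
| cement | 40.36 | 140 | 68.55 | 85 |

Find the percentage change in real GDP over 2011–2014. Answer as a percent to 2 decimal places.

-14.01%

Real GDP 2011 = Nominal GDP 2011 = 27.77·556 + 19.20·921 + 55.47·719 + 40.36·140 = 78656.65.
Real GDP 2014 (at 2011 prices) = 27.77·428 + 19.20·908 + 55.47·629 + 40.36·85 = 67640.39.
Real growth = 67640.39/78656.65 − 1 = -0.1401.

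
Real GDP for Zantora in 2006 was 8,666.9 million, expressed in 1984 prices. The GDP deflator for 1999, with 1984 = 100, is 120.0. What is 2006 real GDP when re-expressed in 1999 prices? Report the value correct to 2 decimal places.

10,400.28 million

Real GDP in 1999 prices = Real GDP in 1984 prices × (P_1999/P_1984) = 8666.9 × 1.200 = 10400.28.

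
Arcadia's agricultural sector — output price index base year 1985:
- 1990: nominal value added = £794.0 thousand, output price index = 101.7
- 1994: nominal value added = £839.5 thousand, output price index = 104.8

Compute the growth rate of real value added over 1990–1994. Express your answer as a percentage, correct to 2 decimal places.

2.60%

Real value added 1990 = 794.0 / 1.017 = 780.73.
Real value added 1994 = 839.5 / 1.048 = 801.05.
Real growth = 801.05 / 780.73 − 1 = 0.0260.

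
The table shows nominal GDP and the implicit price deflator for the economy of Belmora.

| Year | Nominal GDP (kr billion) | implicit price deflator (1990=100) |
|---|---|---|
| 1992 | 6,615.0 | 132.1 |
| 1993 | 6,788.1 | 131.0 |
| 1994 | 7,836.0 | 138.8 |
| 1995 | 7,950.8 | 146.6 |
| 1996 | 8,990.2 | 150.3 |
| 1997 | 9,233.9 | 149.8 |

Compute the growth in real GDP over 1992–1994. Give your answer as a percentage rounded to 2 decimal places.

12.74%

Real GDP 1992 = 6615.0/1.321 = 5007.57.
Real GDP 1994 = 7836.0/1.388 = 5645.53.
Change = 5645.53/5007.57 − 1 = 0.1274.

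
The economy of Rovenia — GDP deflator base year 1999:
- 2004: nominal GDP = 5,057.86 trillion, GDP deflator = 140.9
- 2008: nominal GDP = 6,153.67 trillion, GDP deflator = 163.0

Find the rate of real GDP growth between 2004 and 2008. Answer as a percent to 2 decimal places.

Real GDP 2004 = 5057.86 / 1.409 = 3589.68.
Real GDP 2008 = 6153.67 / 1.630 = 3775.26.
Real growth = 3775.26 / 3589.68 − 1 = 0.0517.

5.17%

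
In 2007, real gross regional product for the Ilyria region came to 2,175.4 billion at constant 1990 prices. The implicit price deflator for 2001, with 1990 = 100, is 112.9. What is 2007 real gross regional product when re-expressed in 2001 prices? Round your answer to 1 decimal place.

2,456.0 billion

Real gross regional product in 2001 prices = Real gross regional product in 1990 prices × (P_2001/P_1990) = 2175.4 × 1.129 = 2456.03.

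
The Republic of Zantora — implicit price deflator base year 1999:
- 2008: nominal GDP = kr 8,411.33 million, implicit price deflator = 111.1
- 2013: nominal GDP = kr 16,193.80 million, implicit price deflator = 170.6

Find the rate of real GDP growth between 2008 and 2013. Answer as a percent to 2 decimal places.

Real GDP 2008 = 8411.33 / 1.111 = 7570.95.
Real GDP 2013 = 16193.80 / 1.706 = 9492.26.
Real growth = 9492.26 / 7570.95 − 1 = 0.2538.

25.38%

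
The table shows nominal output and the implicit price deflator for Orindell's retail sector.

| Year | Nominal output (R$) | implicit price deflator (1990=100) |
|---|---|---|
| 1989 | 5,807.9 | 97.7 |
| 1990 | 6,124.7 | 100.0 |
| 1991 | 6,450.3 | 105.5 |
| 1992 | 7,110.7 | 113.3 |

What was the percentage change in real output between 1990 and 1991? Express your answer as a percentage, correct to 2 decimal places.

-0.17%

Real output 1990 = 6124.7/1.000 = 6124.70.
Real output 1991 = 6450.3/1.055 = 6114.03.
Change = 6114.03/6124.70 − 1 = -0.0017.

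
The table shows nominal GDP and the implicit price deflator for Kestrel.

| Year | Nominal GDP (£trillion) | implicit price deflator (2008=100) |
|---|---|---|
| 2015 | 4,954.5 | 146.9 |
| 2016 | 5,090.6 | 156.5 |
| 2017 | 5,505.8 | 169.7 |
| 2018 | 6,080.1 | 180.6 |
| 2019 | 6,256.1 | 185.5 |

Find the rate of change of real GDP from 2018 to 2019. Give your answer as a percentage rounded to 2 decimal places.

Real GDP 2018 = 6080.1/1.806 = 3366.61.
Real GDP 2019 = 6256.1/1.855 = 3372.56.
Change = 3372.56/3366.61 − 1 = 0.0018.

0.18%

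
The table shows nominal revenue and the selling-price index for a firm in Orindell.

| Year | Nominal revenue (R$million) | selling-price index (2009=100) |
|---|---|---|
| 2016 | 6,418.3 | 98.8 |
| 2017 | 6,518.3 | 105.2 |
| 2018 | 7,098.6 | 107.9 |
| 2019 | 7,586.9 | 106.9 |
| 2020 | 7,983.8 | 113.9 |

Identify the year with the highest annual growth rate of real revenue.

2017: real = 6518.3/1.052 = 6196.10; growth vs 2016 (6496.26) = -4.62%.
2018: real = 7098.6/1.079 = 6578.87; growth vs 2017 (6196.10) = 6.18%.
2019: real = 7586.9/1.069 = 7097.19; growth vs 2018 (6578.87) = 7.88%.
2020: real = 7983.8/1.139 = 7009.48; growth vs 2019 (7097.19) = -1.24%.

2019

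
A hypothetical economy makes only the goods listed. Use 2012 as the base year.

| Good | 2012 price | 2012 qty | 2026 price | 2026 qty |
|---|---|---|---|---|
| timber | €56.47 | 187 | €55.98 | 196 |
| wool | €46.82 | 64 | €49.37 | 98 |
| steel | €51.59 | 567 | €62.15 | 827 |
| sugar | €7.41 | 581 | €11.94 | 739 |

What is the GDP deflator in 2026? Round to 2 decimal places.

Nominal GDP 2026 = 55.98·196 + 49.37·98 + 62.15·827 + 11.94·739 = 76032.05.
Real GDP 2026 (at 2012 prices) = 56.47·196 + 46.82·98 + 51.59·827 + 7.41·739 = 63797.40.
Deflator = Nominal/Real × 100 = 76032.05/63797.40 × 100 = 119.177.

119.18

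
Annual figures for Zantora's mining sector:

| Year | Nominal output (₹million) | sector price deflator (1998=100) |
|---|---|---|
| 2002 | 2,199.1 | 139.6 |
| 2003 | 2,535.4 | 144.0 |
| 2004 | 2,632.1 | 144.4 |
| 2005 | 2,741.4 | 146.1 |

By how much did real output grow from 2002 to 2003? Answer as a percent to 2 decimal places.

Real output 2002 = 2199.1/1.396 = 1575.29.
Real output 2003 = 2535.4/1.440 = 1760.69.
Change = 1760.69/1575.29 − 1 = 0.1177.

11.77%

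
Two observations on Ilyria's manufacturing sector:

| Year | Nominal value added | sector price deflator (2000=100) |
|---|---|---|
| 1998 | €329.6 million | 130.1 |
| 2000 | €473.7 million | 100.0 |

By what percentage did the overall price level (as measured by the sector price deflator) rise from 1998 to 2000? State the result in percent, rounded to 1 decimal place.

-23.1%

Price-level change = 100.0 / 130.1 − 1 = -0.2314.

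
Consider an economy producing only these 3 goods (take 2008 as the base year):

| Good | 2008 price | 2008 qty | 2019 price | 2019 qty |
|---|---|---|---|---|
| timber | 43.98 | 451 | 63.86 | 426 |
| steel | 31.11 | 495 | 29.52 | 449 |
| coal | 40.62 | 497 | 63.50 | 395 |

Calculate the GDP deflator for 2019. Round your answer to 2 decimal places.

Nominal GDP 2019 = 63.86·426 + 29.52·449 + 63.50·395 = 65541.34.
Real GDP 2019 (at 2008 prices) = 43.98·426 + 31.11·449 + 40.62·395 = 48748.77.
Deflator = Nominal/Real × 100 = 65541.34/48748.77 × 100 = 134.447.

134.45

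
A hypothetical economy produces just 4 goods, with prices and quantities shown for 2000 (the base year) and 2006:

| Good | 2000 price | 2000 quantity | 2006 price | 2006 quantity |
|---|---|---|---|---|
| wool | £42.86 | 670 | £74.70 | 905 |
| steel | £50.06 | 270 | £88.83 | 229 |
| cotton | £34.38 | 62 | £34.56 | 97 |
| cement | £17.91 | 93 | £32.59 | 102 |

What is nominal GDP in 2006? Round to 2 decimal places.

Nominal GDP 2006 = Σ (p_2006 × q_2006) = 74.70·905 + 88.83·229 + 34.56·97 + 32.59·102 = 94622.07.

£94622.07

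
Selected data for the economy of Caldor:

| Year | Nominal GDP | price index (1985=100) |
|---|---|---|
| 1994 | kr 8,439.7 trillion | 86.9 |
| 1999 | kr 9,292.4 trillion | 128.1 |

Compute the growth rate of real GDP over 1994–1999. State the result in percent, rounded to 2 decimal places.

Real GDP 1994 = 8439.7 / 0.869 = 9711.97.
Real GDP 1999 = 9292.4 / 1.281 = 7254.02.
Real growth = 7254.02 / 9711.97 − 1 = -0.2531.

-25.31%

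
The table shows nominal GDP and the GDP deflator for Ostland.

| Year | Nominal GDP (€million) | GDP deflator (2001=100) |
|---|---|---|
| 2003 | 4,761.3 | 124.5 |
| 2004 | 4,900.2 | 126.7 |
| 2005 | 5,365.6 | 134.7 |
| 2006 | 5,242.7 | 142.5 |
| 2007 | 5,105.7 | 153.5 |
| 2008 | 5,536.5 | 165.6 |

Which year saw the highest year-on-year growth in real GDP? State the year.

2004: real = 4900.2/1.267 = 3867.56; growth vs 2003 (3824.34) = 1.13%.
2005: real = 5365.6/1.347 = 3983.37; growth vs 2004 (3867.56) = 2.99%.
2006: real = 5242.7/1.425 = 3679.09; growth vs 2005 (3983.37) = -7.64%.
2007: real = 5105.7/1.535 = 3326.19; growth vs 2006 (3679.09) = -9.59%.
2008: real = 5536.5/1.656 = 3343.30; growth vs 2007 (3326.19) = 0.51%.

2005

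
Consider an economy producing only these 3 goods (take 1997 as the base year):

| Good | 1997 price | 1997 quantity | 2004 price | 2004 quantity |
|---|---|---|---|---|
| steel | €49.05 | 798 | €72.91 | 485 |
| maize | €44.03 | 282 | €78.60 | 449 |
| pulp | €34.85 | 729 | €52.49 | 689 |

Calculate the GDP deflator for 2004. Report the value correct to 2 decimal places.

Nominal GDP 2004 = 72.91·485 + 78.60·449 + 52.49·689 = 106818.36.
Real GDP 2004 (at 1997 prices) = 49.05·485 + 44.03·449 + 34.85·689 = 67570.37.
Deflator = Nominal/Real × 100 = 106818.36/67570.37 × 100 = 158.085.

158.08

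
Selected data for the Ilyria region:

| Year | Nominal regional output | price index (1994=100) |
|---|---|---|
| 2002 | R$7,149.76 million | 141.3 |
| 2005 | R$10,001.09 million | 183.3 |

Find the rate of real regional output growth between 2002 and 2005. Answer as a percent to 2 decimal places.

Real regional output 2002 = 7149.76 / 1.413 = 5059.99.
Real regional output 2005 = 10001.09 / 1.833 = 5456.13.
Real growth = 5456.13 / 5059.99 − 1 = 0.0783.

7.83%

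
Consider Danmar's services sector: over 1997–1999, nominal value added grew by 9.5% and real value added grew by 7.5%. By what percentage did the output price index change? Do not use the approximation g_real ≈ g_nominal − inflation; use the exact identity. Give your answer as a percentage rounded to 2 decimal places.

1.86%

(1 + g_nom) = (1 + g_real)(1 + π), so π = 1.0950 / 1.0750 − 1 = 0.01860.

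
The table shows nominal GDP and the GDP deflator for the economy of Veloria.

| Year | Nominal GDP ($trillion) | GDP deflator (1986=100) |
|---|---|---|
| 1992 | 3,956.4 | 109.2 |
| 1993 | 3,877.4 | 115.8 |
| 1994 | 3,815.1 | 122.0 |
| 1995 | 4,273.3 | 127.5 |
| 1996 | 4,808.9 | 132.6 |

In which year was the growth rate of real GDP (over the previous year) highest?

1993: real = 3877.4/1.158 = 3348.36; growth vs 1992 (3623.08) = -7.58%.
1994: real = 3815.1/1.220 = 3127.13; growth vs 1993 (3348.36) = -6.61%.
1995: real = 4273.3/1.275 = 3351.61; growth vs 1994 (3127.13) = 7.18%.
1996: real = 4808.9/1.326 = 3626.62; growth vs 1995 (3351.61) = 8.21%.

1996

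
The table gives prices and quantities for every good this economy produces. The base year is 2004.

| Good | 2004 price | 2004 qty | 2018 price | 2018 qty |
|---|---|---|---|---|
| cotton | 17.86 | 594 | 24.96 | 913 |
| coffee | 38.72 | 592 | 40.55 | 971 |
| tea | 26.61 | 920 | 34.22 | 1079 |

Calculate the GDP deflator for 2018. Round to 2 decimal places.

119.94

Nominal GDP 2018 = 24.96·913 + 40.55·971 + 34.22·1079 = 99085.91.
Real GDP 2018 (at 2004 prices) = 17.86·913 + 38.72·971 + 26.61·1079 = 82615.49.
Deflator = Nominal/Real × 100 = 99085.91/82615.49 × 100 = 119.936.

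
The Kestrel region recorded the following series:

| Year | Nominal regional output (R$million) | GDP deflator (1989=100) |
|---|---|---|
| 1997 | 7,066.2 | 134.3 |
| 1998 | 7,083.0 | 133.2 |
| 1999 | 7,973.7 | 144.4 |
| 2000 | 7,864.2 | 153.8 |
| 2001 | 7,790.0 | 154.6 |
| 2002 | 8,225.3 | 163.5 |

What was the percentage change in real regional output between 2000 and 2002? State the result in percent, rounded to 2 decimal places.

-1.61%

Real regional output 2000 = 7864.2/1.538 = 5113.26.
Real regional output 2002 = 8225.3/1.635 = 5030.76.
Change = 5030.76/5113.26 − 1 = -0.0161.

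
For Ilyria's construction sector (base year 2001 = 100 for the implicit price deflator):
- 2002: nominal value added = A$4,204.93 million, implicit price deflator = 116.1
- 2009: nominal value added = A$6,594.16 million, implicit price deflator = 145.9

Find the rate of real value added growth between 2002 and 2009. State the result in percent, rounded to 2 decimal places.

Deflate each year: 2002 → 4204.93/1.161 = 3621.82; 2009 → 6594.16/1.459 = 4519.64.
So real value added changed by 4519.64/3621.82 − 1 = 0.2479, i.e. 24.79%.

24.79%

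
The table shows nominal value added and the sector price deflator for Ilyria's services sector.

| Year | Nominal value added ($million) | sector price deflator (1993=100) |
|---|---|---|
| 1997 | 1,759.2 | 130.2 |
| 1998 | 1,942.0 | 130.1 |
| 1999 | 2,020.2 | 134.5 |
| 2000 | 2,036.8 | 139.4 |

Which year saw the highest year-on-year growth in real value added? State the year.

1998: real = 1942.0/1.301 = 1492.70; growth vs 1997 (1351.15) = 10.48%.
1999: real = 2020.2/1.345 = 1502.01; growth vs 1998 (1492.70) = 0.62%.
2000: real = 2036.8/1.394 = 1461.12; growth vs 1999 (1502.01) = -2.72%.

1998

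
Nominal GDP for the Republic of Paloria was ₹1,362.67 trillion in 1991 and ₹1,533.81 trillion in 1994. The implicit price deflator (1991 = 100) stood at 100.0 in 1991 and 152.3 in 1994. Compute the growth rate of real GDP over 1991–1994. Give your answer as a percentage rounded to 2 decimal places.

-26.09%

Real GDP 1991 = 1362.67 / 1.000 = 1362.67.
Real GDP 1994 = 1533.81 / 1.523 = 1007.10.
Real growth = 1007.10 / 1362.67 − 1 = -0.2609.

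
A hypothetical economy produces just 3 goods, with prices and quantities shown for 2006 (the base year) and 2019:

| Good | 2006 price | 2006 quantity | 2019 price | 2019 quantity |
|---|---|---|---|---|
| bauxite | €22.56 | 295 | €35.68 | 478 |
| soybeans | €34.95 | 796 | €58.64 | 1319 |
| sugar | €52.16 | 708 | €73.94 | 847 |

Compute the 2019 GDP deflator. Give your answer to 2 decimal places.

Nominal GDP 2019 = 35.68·478 + 58.64·1319 + 73.94·847 = 157028.38.
Real GDP 2019 (at 2006 prices) = 22.56·478 + 34.95·1319 + 52.16·847 = 101062.25.
Deflator = Nominal/Real × 100 = 157028.38/101062.25 × 100 = 155.378.

155.38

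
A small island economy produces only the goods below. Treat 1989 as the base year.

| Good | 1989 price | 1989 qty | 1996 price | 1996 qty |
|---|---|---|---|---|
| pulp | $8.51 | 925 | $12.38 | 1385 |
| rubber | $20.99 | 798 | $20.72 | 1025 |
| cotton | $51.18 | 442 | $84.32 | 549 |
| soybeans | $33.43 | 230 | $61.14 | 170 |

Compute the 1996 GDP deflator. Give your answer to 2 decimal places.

141.72

Nominal GDP 1996 = 12.38·1385 + 20.72·1025 + 84.32·549 + 61.14·170 = 95069.78.
Real GDP 1996 (at 1989 prices) = 8.51·1385 + 20.99·1025 + 51.18·549 + 33.43·170 = 67082.02.
Deflator = Nominal/Real × 100 = 95069.78/67082.02 × 100 = 141.722.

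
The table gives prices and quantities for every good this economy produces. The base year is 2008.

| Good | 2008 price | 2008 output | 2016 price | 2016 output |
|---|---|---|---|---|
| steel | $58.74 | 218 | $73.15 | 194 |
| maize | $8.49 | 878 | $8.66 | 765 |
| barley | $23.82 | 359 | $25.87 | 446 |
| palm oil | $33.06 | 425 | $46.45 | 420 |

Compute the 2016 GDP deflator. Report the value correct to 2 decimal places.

122.32

Nominal GDP 2016 = 73.15·194 + 8.66·765 + 25.87·446 + 46.45·420 = 51863.02.
Real GDP 2016 (at 2008 prices) = 58.74·194 + 8.49·765 + 23.82·446 + 33.06·420 = 42399.33.
Deflator = Nominal/Real × 100 = 51863.02/42399.33 × 100 = 122.320.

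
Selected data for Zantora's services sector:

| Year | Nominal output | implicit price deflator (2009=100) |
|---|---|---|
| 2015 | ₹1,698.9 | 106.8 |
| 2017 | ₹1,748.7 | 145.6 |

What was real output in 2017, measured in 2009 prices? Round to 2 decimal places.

₹1,201.03

Real output = Nominal / (implicit price deflator/100) = 1748.7 / 1.456 = 1201.03.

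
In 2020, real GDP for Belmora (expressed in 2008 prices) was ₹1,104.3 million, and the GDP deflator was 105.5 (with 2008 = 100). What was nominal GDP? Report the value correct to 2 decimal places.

Nominal GDP = Real × (GDP deflator/100) = 1104.3 × 1.055 = 1165.04.

₹1,165.04 million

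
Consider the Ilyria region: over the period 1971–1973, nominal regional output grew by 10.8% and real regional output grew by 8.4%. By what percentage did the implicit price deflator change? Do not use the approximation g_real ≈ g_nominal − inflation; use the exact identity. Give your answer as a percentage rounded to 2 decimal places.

2.21%

(1 + g_nom) = (1 + g_real)(1 + π), so π = 1.1080 / 1.0840 − 1 = 0.02214.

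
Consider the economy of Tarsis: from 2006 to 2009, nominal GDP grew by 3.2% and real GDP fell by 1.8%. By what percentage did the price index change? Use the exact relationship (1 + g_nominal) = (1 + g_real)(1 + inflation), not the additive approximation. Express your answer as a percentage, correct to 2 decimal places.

(1 + g_nom) = (1 + g_real)(1 + π), so π = 1.0320 / 0.9820 − 1 = 0.05092.

5.09%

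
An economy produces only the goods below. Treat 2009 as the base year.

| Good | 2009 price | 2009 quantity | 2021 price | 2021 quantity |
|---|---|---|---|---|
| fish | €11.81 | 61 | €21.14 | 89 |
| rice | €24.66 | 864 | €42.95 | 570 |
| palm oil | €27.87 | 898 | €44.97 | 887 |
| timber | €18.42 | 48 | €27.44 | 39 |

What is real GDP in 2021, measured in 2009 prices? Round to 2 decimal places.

€40546.36

Real GDP 2021 = Σ (p_2009 × q_2021) = 11.81·89 + 24.66·570 + 27.87·887 + 18.42·39 = 40546.36.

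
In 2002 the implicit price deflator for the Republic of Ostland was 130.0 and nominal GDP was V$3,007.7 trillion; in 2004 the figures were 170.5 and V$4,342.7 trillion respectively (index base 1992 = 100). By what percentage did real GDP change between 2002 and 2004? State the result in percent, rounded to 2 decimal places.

10.09%

Real GDP 2002 = 3007.7 / 1.300 = 2313.62.
Real GDP 2004 = 4342.7 / 1.705 = 2547.04.
Real growth = 2547.04 / 2313.62 − 1 = 0.1009.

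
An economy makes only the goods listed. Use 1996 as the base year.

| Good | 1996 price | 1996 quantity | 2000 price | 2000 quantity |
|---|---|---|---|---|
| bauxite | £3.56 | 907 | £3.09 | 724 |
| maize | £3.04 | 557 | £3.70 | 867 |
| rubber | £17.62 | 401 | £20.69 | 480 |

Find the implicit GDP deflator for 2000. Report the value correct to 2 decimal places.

Nominal GDP 2000 = 3.09·724 + 3.70·867 + 20.69·480 = 15376.26.
Real GDP 2000 (at 1996 prices) = 3.56·724 + 3.04·867 + 17.62·480 = 13670.72.
Deflator = Nominal/Real × 100 = 15376.26/13670.72 × 100 = 112.476.

112.48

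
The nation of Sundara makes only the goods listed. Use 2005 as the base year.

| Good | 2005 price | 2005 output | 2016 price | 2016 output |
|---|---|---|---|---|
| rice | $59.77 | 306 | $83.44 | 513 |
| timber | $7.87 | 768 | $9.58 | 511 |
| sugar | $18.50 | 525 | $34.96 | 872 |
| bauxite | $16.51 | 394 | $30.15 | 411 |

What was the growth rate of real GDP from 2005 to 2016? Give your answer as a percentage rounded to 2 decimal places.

Real GDP 2005 = Nominal GDP 2005 = 59.77·306 + 7.87·768 + 18.50·525 + 16.51·394 = 40551.22.
Real GDP 2016 (at 2005 prices) = 59.77·513 + 7.87·511 + 18.50·872 + 16.51·411 = 57601.19.
Real growth = 57601.19/40551.22 − 1 = 0.4205.

42.05%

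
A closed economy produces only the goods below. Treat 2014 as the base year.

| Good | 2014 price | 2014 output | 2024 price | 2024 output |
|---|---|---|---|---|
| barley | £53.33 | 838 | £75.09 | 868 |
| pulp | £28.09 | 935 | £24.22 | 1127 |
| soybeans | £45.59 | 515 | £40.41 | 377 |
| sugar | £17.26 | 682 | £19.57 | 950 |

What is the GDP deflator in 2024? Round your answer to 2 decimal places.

Nominal GDP 2024 = 75.09·868 + 24.22·1127 + 40.41·377 + 19.57·950 = 126300.13.
Real GDP 2024 (at 2014 prices) = 53.33·868 + 28.09·1127 + 45.59·377 + 17.26·950 = 111532.30.
Deflator = Nominal/Real × 100 = 126300.13/111532.30 × 100 = 113.241.

113.24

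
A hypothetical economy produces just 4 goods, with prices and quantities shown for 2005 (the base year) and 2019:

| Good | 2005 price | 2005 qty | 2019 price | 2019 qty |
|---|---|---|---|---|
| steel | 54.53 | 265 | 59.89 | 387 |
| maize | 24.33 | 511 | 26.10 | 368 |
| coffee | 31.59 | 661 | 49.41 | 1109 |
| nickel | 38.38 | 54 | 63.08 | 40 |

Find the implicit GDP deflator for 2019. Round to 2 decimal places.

Nominal GDP 2019 = 59.89·387 + 26.10·368 + 49.41·1109 + 63.08·40 = 90101.12.
Real GDP 2019 (at 2005 prices) = 54.53·387 + 24.33·368 + 31.59·1109 + 38.38·40 = 66625.06.
Deflator = Nominal/Real × 100 = 90101.12/66625.06 × 100 = 135.236.

135.24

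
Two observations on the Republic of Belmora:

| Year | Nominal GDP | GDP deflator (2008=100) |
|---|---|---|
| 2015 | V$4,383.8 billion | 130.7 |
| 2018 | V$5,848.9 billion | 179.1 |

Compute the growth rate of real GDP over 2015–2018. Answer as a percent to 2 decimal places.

Real GDP 2015 = 4383.8 / 1.307 = 3354.09.
Real GDP 2018 = 5848.9 / 1.791 = 3265.72.
Real growth = 3265.72 / 3354.09 − 1 = -0.0263.

-2.63%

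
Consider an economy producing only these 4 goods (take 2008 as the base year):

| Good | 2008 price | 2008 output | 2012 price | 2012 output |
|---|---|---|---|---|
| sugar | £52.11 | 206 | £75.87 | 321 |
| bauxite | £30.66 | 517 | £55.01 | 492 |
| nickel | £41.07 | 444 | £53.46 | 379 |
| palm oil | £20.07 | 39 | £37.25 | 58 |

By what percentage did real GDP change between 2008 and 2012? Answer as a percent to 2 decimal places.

Real GDP 2008 = Nominal GDP 2008 = 52.11·206 + 30.66·517 + 41.07·444 + 20.07·39 = 45603.69.
Real GDP 2012 (at 2008 prices) = 52.11·321 + 30.66·492 + 41.07·379 + 20.07·58 = 48541.62.
Real growth = 48541.62/45603.69 − 1 = 0.0644.

6.44%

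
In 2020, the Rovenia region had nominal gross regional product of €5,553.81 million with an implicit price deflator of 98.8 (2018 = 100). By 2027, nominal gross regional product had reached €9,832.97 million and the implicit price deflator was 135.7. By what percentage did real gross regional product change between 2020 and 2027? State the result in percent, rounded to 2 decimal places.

Deflate each year: 2020 → 5553.81/0.988 = 5621.27; 2027 → 9832.97/1.357 = 7246.11.
So real gross regional product changed by 7246.11/5621.27 − 1 = 0.2891, i.e. 28.91%.

28.91%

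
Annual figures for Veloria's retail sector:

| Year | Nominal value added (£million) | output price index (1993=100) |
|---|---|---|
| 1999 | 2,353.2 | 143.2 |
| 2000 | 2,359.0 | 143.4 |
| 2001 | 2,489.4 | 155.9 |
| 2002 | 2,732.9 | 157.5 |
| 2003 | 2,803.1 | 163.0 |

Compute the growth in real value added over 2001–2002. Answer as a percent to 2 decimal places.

Real value added 2001 = 2489.4/1.559 = 1596.79.
Real value added 2002 = 2732.9/1.575 = 1735.17.
Change = 1735.17/1596.79 − 1 = 0.0867.

8.67%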